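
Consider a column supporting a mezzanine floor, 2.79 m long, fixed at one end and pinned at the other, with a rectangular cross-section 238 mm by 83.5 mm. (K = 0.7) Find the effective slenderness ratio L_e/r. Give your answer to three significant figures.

For a rectangle r_min = b/√12 = 83.5/√12 = 24.10 mm
L_e = K·L = 0.7 × 2.79 m = 1.953 m = 1953.0 mm
λ = L_e / r_min = 1953.0 / 24.10 = 81.0

λ ≈ 81.0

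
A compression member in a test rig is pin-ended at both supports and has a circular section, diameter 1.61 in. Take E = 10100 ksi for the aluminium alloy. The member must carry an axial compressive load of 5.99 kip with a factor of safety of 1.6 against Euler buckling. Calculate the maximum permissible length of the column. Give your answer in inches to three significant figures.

L_max ≈ 58.6 in

I = πd⁴/64 = π×1.61⁴/64 = 0.3298 in⁴
Required critical load P_cr = n·P = 1.6 × 5.99 = 9.584 kip = 9.584×10^3 lb
From P_cr = π²EI/(K·L)²:  L = (1/K)·√(π²EI/P_cr) = (1/1)·√(π²×1.01×10^7×0.3298/9.584×10^3)
L = 58.6 in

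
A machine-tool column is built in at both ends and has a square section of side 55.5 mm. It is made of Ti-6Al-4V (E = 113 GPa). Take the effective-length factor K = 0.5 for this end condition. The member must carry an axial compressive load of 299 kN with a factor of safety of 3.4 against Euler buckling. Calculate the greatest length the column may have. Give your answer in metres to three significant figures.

L_max ≈ 1.86 m

I = a⁴/12 = 55.5⁴/12 = 7.907×10^5 mm⁴
I = 7.907×10^-7 m⁴
Required critical load P_cr = n·P = 3.4 × 299 = 1017 kN = 1.017×10^6 N
From P_cr = π²EI/(K·L)²:  L = (1/K)·√(π²EI/P_cr) = (1/0.5)·√(π²×1.13×10^11×7.907×10^-7/1.017×10^6)
L = 1.86 m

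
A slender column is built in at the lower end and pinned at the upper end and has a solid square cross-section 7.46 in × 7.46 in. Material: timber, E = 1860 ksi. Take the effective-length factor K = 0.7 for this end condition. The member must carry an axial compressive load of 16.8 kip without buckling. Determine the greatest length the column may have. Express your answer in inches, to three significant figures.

I = a⁴/12 = 7.46⁴/12 = 258.1 in⁴
At the buckling limit P_cr = P = 1.680×10^4 lb
From P_cr = π²EI/(K·L)²:  L = (1/K)·√(π²EI/P_cr) = (1/0.7)·√(π²×1.86×10^6×258.1/1.680×10^4)
L = 759 in

L_max ≈ 759 in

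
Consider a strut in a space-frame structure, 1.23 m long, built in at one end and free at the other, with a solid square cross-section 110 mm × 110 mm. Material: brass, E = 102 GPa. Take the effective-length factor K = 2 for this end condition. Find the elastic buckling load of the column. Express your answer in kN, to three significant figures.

P_cr ≈ 2030 kN

I = a⁴/12 = 110⁴/12 = 1.220×10^7 mm⁴
I = 1.220×10^7 mm⁴ = 1.220×10^-5 m⁴
Effective length L_e = K·L = 2 × 1.23 = 2.460 m
P_cr = π²EI / L_e² = π² × 102×10⁹ × 1.220×10^-5 / 2.460² = 2.030×10^6 N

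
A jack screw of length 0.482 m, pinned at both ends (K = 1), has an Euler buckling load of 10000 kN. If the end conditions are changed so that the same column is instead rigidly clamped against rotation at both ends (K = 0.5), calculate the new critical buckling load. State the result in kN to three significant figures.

P_cr ≈ 40000 kN

P_cr ∝ 1/K², so P_cr,new = P_cr,old × (K_old/K_new)² = 10000 × (1/0.5)²
= 10000 × 4.000 = 40000 kN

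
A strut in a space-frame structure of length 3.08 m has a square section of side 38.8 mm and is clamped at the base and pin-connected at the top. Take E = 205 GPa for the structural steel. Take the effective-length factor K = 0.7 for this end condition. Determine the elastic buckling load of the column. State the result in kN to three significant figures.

P_cr ≈ 82.2 kN

I = a⁴/12 = 38.8⁴/12 = 1.889×10^5 mm⁴
I = 1.889×10^5 mm⁴ = 1.889×10^-7 m⁴
Effective length L_e = K·L = 0.7 × 3.08 = 2.156 m
P_cr = π²EI / L_e² = π² × 205×10⁹ × 1.889×10^-7 / 2.156² = 8.221×10^4 N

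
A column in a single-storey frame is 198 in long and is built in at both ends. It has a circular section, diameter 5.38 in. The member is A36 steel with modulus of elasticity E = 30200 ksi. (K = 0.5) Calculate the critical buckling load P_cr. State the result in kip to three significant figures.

I = πd⁴/64 = π×5.38⁴/64 = 41.12 in⁴
Effective length L_e = K·L = 0.5 × 198 = 99.00 in
P_cr = π²EI / L_e² = π² × 30200×10³ × 41.12 / 99.00² = 1.251×10^6 lb

P_cr ≈ 1250 kip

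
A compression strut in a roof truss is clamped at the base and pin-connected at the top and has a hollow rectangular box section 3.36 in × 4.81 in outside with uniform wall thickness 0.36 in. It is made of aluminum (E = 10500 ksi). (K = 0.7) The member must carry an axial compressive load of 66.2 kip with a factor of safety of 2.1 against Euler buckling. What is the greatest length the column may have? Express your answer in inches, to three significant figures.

Inner dimensions: h_i = 4.81 − 2×0.36 = 4.090 in, b_i = 3.36 − 2×0.36 = 2.640 in
Weak-axis I_min = (h_o·b_o³ − h_i·b_i³)/12 with b_o = 3.36, b_i = 2.640 in (shorter outer/inner sides).
I_min = (4.81×3.36³ − 4.090×2.640³)/12 = 8.934 in⁴
Required critical load P_cr = n·P = 2.1 × 66.2 = 139.0 kip = 1.390×10^5 lb
From P_cr = π²EI/(K·L)²:  L = (1/K)·√(π²EI/P_cr) = (1/0.7)·√(π²×1.05×10^7×8.934/1.390×10^5)
L = 117 in

L_max ≈ 117 in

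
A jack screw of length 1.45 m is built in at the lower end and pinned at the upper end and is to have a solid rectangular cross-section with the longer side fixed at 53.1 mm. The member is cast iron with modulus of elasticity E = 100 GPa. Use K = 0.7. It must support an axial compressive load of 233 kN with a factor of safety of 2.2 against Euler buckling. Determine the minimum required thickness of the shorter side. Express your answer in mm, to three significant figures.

b ≈ 49.4 mm

Required P_cr = n·P = 2.2 × 233 = 512.6 kN
L_e = K·L = 0.7 × 1.45 = 1.015 m
Required I = P_cr·L_e²/(π²E) = 5.126×10^5 × 1.015² / (π² × 1.00×10^11) = 5.351×10^-7 m⁴
I_req = 5.351×10^5 mm⁴
Rectangle, weak axis: I_min = h·b³/12 with h = 53.1 mm fixed  ⇒  b = (12I/h)^(1/3) = 49.4 mm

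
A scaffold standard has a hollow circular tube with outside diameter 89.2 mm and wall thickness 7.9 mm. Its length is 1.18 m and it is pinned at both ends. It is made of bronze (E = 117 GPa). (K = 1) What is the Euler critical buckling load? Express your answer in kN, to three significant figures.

Inner diameter d_i = 89.2 − 2×7.9 = 73.40 mm
I = π(d_o⁴ − d_i⁴)/64 = π(89.2⁴ − 73.40⁴)/64 = 1.683×10^6 mm⁴
I = 1.683×10^6 mm⁴ = 1.683×10^-6 m⁴
Effective length L_e = K·L = 1 × 1.18 = 1.180 m
P_cr = π²EI / L_e² = π² × 117×10⁹ × 1.683×10^-6 / 1.180² = 1.396×10^6 N

P_cr ≈ 1400 kN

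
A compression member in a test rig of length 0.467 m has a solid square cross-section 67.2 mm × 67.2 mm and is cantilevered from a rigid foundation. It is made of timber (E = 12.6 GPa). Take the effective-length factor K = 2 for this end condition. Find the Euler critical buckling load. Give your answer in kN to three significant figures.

P_cr ≈ 242 kN

I = a⁴/12 = 67.2⁴/12 = 1.699×10^6 mm⁴
I = 1.699×10^6 mm⁴ = 1.699×10^-6 m⁴
Effective length L_e = K·L = 2 × 0.467 = 0.9340 m
P_cr = π²EI / L_e² = π² × 12.6×10⁹ × 1.699×10^-6 / 0.9340² = 2.423×10^5 N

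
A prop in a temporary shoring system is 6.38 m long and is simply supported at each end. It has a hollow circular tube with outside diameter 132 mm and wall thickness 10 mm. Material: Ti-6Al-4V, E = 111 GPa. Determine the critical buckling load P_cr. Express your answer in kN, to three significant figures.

Inner diameter d_i = 132 − 2×10 = 112.0 mm
I = π(d_o⁴ − d_i⁴)/64 = π(132⁴ − 112.0⁴)/64 = 7.179×10^6 mm⁴
I = 7.179×10^6 mm⁴ = 7.179×10^-6 m⁴
Effective length L_e = K·L = 1 × 6.38 = 6.380 m
P_cr = π²EI / L_e² = π² × 111×10⁹ × 7.179×10^-6 / 6.380² = 1.932×10^5 N

P_cr ≈ 193 kN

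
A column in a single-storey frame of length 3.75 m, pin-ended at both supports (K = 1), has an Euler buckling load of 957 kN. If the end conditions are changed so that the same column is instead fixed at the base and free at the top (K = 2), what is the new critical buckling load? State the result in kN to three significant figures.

P_cr ≈ 239 kN

P_cr ∝ 1/K², so P_cr,new = P_cr,old × (K_old/K_new)² = 957 × (1/2)²
= 957 × 0.2500 = 239 kN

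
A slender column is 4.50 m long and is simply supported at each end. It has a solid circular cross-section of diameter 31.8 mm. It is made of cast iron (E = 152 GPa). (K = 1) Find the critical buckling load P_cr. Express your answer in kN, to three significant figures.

I = πd⁴/64 = π×31.8⁴/64 = 5.020×10^4 mm⁴
I = 5.020×10^4 mm⁴ = 5.020×10^-8 m⁴
Effective length L_e = K·L = 1 × 4.50 = 4.500 m
P_cr = π²EI / L_e² = π² × 152×10⁹ × 5.020×10^-8 / 4.500² = 3.719×10^3 N

P_cr ≈ 3.72 kN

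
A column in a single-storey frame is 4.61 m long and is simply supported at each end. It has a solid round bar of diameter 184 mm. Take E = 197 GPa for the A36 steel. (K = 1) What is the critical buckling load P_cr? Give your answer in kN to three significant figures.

I = πd⁴/64 = π×184⁴/64 = 5.627×10^7 mm⁴
I = 5.627×10^7 mm⁴ = 5.627×10^-5 m⁴
Effective length L_e = K·L = 1 × 4.61 = 4.610 m
P_cr = π²EI / L_e² = π² × 197×10⁹ × 5.627×10^-5 / 4.610² = 5.148×10^6 N

P_cr ≈ 5150 kN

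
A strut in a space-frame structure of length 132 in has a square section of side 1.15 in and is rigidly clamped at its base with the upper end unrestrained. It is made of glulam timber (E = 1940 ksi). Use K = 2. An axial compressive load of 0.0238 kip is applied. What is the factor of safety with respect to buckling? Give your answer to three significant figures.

n ≈ 1.68

I = a⁴/12 = 1.15⁴/12 = 0.1458 in⁴
Effective length L_e = K·L = 2 × 132 = 264.0 in
P_cr = π²EI / L_e² = π² × 1940×10³ × 0.1458 / 264.0² = 40.04 lb
Factor of safety n = P_cr / P = 0.040041 / 0.0238 = 1.68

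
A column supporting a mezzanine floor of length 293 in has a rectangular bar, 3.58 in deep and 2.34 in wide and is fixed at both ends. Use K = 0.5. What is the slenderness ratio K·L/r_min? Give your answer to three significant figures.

Buckling occurs about the weak axis: I_min = h·b³/12 with b = 2.34 in (the shorter side).
I_min = 3.58×2.34³/12 = 3.823 in⁴
A = 8.377 in²;  r_min = √(I/A) = √(3.823/8.377) = 0.6755 in
L_e = K·L = 0.5 × 293 = 146.5 in
λ = L_e / r_min = 146.50 / 0.6755 = 217

λ ≈ 217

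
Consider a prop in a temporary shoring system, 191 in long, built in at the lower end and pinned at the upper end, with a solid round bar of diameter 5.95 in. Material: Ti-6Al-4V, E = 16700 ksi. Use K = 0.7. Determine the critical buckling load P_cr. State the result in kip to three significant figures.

I = πd⁴/64 = π×5.95⁴/64 = 61.52 in⁴
Effective length L_e = K·L = 0.7 × 191 = 133.7 in
P_cr = π²EI / L_e² = π² × 16700×10³ × 61.52 / 133.7² = 5.673×10^5 lb

P_cr ≈ 567 kip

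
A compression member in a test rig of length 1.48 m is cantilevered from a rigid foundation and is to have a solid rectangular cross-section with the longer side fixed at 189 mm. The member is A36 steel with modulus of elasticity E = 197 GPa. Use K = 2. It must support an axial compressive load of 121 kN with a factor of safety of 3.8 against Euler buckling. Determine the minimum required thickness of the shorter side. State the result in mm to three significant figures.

b ≈ 50.9 mm

Required P_cr = n·P = 3.8 × 121 = 459.8 kN
L_e = K·L = 2 × 1.48 = 2.960 m
Required I = P_cr·L_e²/(π²E) = 4.598×10^5 × 2.960² / (π² × 1.97×10^11) = 2.072×10^-6 m⁴
I_req = 2.072×10^6 mm⁴
Rectangle, weak axis: I_min = h·b³/12 with h = 189 mm fixed  ⇒  b = (12I/h)^(1/3) = 50.9 mm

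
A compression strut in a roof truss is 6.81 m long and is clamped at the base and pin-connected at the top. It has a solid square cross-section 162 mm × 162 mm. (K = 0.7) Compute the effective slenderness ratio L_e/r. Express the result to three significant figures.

For a square r = a/√12 = 162/√12 = 46.77 mm
L_e = K·L = 0.7 × 6.81 m = 4.767 m = 4767.0 mm
λ = L_e / r_min = 4767.0 / 46.77 = 102

λ ≈ 102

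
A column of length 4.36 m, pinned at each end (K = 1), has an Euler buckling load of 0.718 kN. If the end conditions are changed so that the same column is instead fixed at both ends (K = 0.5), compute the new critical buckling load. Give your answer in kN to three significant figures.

P_cr ≈ 2.87 kN

P_cr ∝ 1/K², so P_cr,new = P_cr,old × (K_old/K_new)² = 0.718 × (1/0.5)²
= 0.718 × 4.000 = 2.87 kN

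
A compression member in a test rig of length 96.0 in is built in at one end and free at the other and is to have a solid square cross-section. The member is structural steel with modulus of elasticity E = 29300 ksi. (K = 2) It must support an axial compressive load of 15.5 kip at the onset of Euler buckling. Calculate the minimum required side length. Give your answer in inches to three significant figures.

a ≈ 2.21 in

L_e = K·L = 2 × 96.0 = 192.0 in
Required I = P_cr·L_e²/(π²E) = 1.550×10^4 × 192.0² / (π² × 2.93×10^7) = 1.976 in⁴
Solid square: I = a⁴/12  ⇒  a = (12I)^(1/4) = (12×1.976)^(1/4) = 2.21 in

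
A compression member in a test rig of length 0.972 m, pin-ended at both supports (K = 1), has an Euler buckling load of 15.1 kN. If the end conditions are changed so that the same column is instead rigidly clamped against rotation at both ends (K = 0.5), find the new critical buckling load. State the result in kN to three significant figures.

P_cr ∝ 1/K², so P_cr,new = P_cr,old × (K_old/K_new)² = 15.1 × (1/0.5)²
= 15.1 × 4.000 = 60.4 kN

P_cr ≈ 60.4 kN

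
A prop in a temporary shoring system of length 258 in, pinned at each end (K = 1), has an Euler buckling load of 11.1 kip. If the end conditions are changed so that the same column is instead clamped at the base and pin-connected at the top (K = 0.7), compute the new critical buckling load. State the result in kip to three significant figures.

P_cr ≈ 22.7 kip

P_cr ∝ 1/K², so P_cr,new = P_cr,old × (K_old/K_new)² = 11.1 × (1/0.7)²
= 11.1 × 2.041 = 22.7 kip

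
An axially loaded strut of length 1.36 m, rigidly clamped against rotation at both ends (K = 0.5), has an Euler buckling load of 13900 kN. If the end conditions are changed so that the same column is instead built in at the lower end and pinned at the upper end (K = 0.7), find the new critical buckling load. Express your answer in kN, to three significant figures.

P_cr ∝ 1/K², so P_cr,new = P_cr,old × (K_old/K_new)² = 13900 × (0.5/0.7)²
= 13900 × 0.5102 = 7090 kN

P_cr ≈ 7090 kN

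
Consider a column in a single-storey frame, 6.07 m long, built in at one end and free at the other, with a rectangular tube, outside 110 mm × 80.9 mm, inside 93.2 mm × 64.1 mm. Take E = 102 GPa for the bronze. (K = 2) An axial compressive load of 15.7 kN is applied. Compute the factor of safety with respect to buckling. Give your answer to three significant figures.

Weak-axis I_min = (h_o·b_o³ − h_i·b_i³)/12 with b_o = 80.9, b_i = 64.10 mm (shorter outer/inner sides).
I_min = (110×80.9³ − 93.20×64.10³)/12 = 2.808×10^6 mm⁴
I = 2.808×10^6 mm⁴ = 2.808×10^-6 m⁴
Effective length L_e = K·L = 2 × 6.07 = 12.14 m
P_cr = π²EI / L_e² = π² × 102×10⁹ × 2.808×10^-6 / 12.14² = 1.918×10^4 N
Factor of safety n = P_cr / P = 19.180 / 15.7 = 1.22

n ≈ 1.22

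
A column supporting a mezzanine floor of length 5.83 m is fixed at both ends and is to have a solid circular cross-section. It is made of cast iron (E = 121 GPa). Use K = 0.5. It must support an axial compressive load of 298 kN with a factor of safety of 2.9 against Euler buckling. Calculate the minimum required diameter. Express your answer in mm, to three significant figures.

Required P_cr = n·P = 2.9 × 298 = 864.2 kN
L_e = K·L = 0.5 × 5.83 = 2.915 m
Required I = P_cr·L_e²/(π²E) = 8.642×10^5 × 2.915² / (π² × 1.21×10^11) = 6.149×10^-6 m⁴
I_req = 6.149×10^6 mm⁴
Solid circle: I = πd⁴/64  ⇒  d = (64I/π)^(1/4) = (64×6.149×10^6/π)^(1/4) = 106 mm

d ≈ 106 mm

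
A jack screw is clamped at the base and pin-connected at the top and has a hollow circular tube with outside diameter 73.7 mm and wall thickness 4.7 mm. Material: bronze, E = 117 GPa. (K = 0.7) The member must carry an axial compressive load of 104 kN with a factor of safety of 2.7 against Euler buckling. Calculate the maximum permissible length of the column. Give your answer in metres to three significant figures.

L_max ≈ 2.26 m

Inner diameter d_i = 73.7 − 2×4.7 = 64.30 mm
I = π(d_o⁴ − d_i⁴)/64 = π(73.7⁴ − 64.30⁴)/64 = 6.091×10^5 mm⁴
I = 6.091×10^-7 m⁴
Required critical load P_cr = n·P = 2.7 × 104 = 280.8 kN = 2.808×10^5 N
From P_cr = π²EI/(K·L)²:  L = (1/K)·√(π²EI/P_cr) = (1/0.7)·√(π²×1.17×10^11×6.091×10^-7/2.808×10^5)
L = 2.26 m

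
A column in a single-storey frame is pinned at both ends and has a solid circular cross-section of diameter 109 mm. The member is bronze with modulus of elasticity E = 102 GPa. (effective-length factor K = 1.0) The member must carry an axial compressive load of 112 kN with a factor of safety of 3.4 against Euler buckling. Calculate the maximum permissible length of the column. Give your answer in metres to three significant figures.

I = πd⁴/64 = π×109⁴/64 = 6.929×10^6 mm⁴
I = 6.929×10^-6 m⁴
Required critical load P_cr = n·P = 3.4 × 112 = 380.8 kN = 3.808×10^5 N
From P_cr = π²EI/(K·L)²:  L = (1/K)·√(π²EI/P_cr) = (1/1)·√(π²×1.02×10^11×6.929×10^-6/3.808×10^5)
L = 4.28 m

L_max ≈ 4.28 m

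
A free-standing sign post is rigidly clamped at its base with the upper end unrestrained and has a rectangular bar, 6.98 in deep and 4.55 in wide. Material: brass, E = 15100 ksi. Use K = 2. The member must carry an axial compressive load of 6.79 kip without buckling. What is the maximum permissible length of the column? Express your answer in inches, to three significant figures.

Buckling occurs about the weak axis: I_min = h·b³/12 with b = 4.55 in (the shorter side).
I_min = 6.98×4.55³/12 = 54.79 in⁴
At the buckling limit P_cr = P = 6.790×10^3 lb
From P_cr = π²EI/(K·L)²:  L = (1/K)·√(π²EI/P_cr) = (1/2)·√(π²×1.51×10^7×54.79/6.790×10^3)
L = 548 in

L_max ≈ 548 in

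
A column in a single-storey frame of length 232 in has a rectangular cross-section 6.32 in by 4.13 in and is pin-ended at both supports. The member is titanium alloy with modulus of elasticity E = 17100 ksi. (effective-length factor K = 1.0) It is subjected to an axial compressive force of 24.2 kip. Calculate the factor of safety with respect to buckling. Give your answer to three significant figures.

Buckling occurs about the weak axis: I_min = h·b³/12 with b = 4.13 in (the shorter side).
I_min = 6.32×4.13³/12 = 37.10 in⁴
Effective length L_e = K·L = 1 × 232 = 232.0 in
P_cr = π²EI / L_e² = π² × 17100×10³ × 37.10 / 232.0² = 1.163×10^5 lb
Factor of safety n = P_cr / P = 116.33 / 24.2 = 4.81

n ≈ 4.81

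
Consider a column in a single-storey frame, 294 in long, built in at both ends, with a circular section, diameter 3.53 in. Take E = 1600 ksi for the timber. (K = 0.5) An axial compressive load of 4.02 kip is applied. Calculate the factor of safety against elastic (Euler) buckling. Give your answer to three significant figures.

n ≈ 1.39

I = πd⁴/64 = π×3.53⁴/64 = 7.622 in⁴
Effective length L_e = K·L = 0.5 × 294 = 147.0 in
P_cr = π²EI / L_e² = π² × 1600×10³ × 7.622 / 147.0² = 5.570×10^3 lb
Factor of safety n = P_cr / P = 5.5700 / 4.02 = 1.39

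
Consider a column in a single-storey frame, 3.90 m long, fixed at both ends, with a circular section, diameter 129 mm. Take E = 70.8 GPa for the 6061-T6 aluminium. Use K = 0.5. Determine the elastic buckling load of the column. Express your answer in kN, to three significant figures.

P_cr ≈ 2500 kN

I = πd⁴/64 = π×129⁴/64 = 1.359×10^7 mm⁴
I = 1.359×10^7 mm⁴ = 1.359×10^-5 m⁴
Effective length L_e = K·L = 0.5 × 3.90 = 1.950 m
P_cr = π²EI / L_e² = π² × 70.8×10⁹ × 1.359×10^-5 / 1.950² = 2.498×10^6 N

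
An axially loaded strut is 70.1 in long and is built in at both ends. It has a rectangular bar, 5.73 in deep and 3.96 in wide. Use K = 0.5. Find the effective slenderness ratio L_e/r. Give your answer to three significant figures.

λ ≈ 30.7

For a rectangle r_min = b/√12 = 3.96/√12 = 1.143 in
L_e = K·L = 0.5 × 70.1 = 35.05 in
λ = L_e / r_min = 35.050 / 1.143 = 30.7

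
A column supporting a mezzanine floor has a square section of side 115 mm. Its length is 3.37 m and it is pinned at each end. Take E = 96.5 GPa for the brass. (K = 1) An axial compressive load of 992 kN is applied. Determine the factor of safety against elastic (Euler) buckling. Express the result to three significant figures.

I = a⁴/12 = 115⁴/12 = 1.458×10^7 mm⁴
I = 1.458×10^7 mm⁴ = 1.458×10^-5 m⁴
Effective length L_e = K·L = 1 × 3.37 = 3.370 m
P_cr = π²EI / L_e² = π² × 96.5×10⁹ × 1.458×10^-5 / 3.370² = 1.222×10^6 N
Factor of safety n = P_cr / P = 1222.3 / 992 = 1.23

n ≈ 1.23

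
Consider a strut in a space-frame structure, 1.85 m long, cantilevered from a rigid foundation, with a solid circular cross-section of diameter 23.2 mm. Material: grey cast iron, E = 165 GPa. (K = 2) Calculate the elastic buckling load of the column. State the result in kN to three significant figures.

P_cr ≈ 1.69 kN

I = πd⁴/64 = π×23.2⁴/64 = 1.422×10^4 mm⁴
I = 1.422×10^4 mm⁴ = 1.422×10^-8 m⁴
Effective length L_e = K·L = 2 × 1.85 = 3.700 m
P_cr = π²EI / L_e² = π² × 165×10⁹ × 1.422×10^-8 / 3.700² = 1.692×10^3 N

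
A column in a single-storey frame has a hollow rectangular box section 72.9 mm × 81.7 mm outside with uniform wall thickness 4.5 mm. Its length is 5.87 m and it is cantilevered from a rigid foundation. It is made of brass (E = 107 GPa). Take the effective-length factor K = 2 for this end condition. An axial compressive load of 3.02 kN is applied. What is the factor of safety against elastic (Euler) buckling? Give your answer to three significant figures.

Inner dimensions: h_i = 81.7 − 2×4.5 = 72.70 mm, b_i = 72.9 − 2×4.5 = 63.90 mm
Weak-axis I_min = (h_o·b_o³ − h_i·b_i³)/12 with b_o = 72.9, b_i = 63.90 mm (shorter outer/inner sides).
I_min = (81.7×72.9³ − 72.70×63.90³)/12 = 1.057×10^6 mm⁴
I = 1.057×10^6 mm⁴ = 1.057×10^-6 m⁴
Effective length L_e = K·L = 2 × 5.87 = 11.74 m
P_cr = π²EI / L_e² = π² × 107×10⁹ × 1.057×10^-6 / 11.74² = 8.099×10^3 N
Factor of safety n = P_cr / P = 8.0986 / 3.02 = 2.68

n ≈ 2.68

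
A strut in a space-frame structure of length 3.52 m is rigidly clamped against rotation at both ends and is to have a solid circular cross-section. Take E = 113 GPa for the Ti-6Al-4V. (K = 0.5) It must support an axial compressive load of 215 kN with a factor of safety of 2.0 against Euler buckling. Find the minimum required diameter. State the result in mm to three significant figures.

Required P_cr = n·P = 2.0 × 215 = 430.0 kN
L_e = K·L = 0.5 × 3.52 = 1.760 m
Required I = P_cr·L_e²/(π²E) = 4.300×10^5 × 1.760² / (π² × 1.13×10^11) = 1.194×10^-6 m⁴
I_req = 1.194×10^6 mm⁴
Solid circle: I = πd⁴/64  ⇒  d = (64I/π)^(1/4) = (64×1.194×10^6/π)^(1/4) = 70.2 mm

d ≈ 70.2 mm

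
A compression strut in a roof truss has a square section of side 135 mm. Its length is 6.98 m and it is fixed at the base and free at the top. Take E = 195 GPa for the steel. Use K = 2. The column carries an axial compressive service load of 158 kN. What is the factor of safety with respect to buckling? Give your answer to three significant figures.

n ≈ 1.73

I = a⁴/12 = 135⁴/12 = 2.768×10^7 mm⁴
I = 2.768×10^7 mm⁴ = 2.768×10^-5 m⁴
Effective length L_e = K·L = 2 × 6.98 = 13.96 m
P_cr = π²EI / L_e² = π² × 195×10⁹ × 2.768×10^-5 / 13.96² = 2.733×10^5 N
Factor of safety n = P_cr / P = 273.35 / 158 = 1.73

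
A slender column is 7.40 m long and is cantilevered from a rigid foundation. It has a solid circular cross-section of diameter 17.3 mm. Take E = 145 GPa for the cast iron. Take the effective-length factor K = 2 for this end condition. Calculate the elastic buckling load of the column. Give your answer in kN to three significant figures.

P_cr ≈ 0.0287 kN

I = πd⁴/64 = π×17.3⁴/64 = 4.397×10^3 mm⁴
I = 4.397×10^3 mm⁴ = 4.397×10^-9 m⁴
Effective length L_e = K·L = 2 × 7.40 = 14.80 m
P_cr = π²EI / L_e² = π² × 145×10⁹ × 4.397×10^-9 / 14.80² = 28.73 N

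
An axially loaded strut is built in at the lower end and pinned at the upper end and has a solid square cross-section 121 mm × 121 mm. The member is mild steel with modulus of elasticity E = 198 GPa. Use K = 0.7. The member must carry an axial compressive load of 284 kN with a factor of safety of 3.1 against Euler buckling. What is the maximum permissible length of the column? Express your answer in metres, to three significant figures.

L_max ≈ 9.00 m

I = a⁴/12 = 121⁴/12 = 1.786×10^7 mm⁴
I = 1.786×10^-5 m⁴
Required critical load P_cr = n·P = 3.1 × 284 = 880.4 kN = 8.804×10^5 N
From P_cr = π²EI/(K·L)²:  L = (1/K)·√(π²EI/P_cr) = (1/0.7)·√(π²×1.98×10^11×1.786×10^-5/8.804×10^5)
L = 9.00 m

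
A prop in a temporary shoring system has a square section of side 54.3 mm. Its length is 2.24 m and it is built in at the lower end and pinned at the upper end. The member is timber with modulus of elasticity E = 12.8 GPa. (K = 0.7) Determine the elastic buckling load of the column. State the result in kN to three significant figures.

I = a⁴/12 = 54.3⁴/12 = 7.245×10^5 mm⁴
I = 7.245×10^5 mm⁴ = 7.245×10^-7 m⁴
Effective length L_e = K·L = 0.7 × 2.24 = 1.568 m
P_cr = π²EI / L_e² = π² × 12.8×10⁹ × 7.245×10^-7 / 1.568² = 3.723×10^4 N

P_cr ≈ 37.2 kN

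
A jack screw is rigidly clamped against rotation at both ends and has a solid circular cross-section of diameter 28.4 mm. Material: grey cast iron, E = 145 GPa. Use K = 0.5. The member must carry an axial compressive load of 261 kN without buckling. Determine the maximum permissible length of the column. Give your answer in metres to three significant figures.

I = πd⁴/64 = π×28.4⁴/64 = 3.193×10^4 mm⁴
I = 3.193×10^-8 m⁴
At the buckling limit P_cr = P = 2.610×10^5 N
From P_cr = π²EI/(K·L)²:  L = (1/K)·√(π²EI/P_cr) = (1/0.5)·√(π²×1.45×10^11×3.193×10^-8/2.610×10^5)
L = 0.837 m

L_max ≈ 0.837 m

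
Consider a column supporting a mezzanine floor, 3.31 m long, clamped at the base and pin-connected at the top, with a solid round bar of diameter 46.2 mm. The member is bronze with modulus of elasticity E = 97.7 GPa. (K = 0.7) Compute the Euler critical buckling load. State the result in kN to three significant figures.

P_cr ≈ 40.2 kN

I = πd⁴/64 = π×46.2⁴/64 = 2.236×10^5 mm⁴
I = 2.236×10^5 mm⁴ = 2.236×10^-7 m⁴
Effective length L_e = K·L = 0.7 × 3.31 = 2.317 m
P_cr = π²EI / L_e² = π² × 97.7×10⁹ × 2.236×10^-7 / 2.317² = 4.017×10^4 N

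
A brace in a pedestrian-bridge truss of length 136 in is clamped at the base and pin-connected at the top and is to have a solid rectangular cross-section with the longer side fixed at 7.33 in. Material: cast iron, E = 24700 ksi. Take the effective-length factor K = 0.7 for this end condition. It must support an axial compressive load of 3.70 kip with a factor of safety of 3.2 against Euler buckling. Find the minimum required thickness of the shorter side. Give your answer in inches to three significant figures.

b ≈ 0.897 in

Required P_cr = n·P = 3.2 × 3.70 = 11.84 kip
L_e = K·L = 0.7 × 136 = 95.20 in
Required I = P_cr·L_e²/(π²E) = 1.184×10^4 × 95.20² / (π² × 2.47×10^7) = 0.4402 in⁴
Rectangle, weak axis: I_min = h·b³/12 with h = 7.33 in fixed  ⇒  b = (12I/h)^(1/3) = 0.897 in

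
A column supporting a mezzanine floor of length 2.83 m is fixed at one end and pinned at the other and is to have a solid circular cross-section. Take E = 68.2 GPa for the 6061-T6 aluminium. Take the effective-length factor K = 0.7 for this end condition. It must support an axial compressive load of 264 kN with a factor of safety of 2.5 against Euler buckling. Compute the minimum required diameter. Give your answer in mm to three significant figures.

d ≈ 94.1 mm

Required P_cr = n·P = 2.5 × 264 = 660.0 kN
L_e = K·L = 0.7 × 2.83 = 1.981 m
Required I = P_cr·L_e²/(π²E) = 6.600×10^5 × 1.981² / (π² × 6.82×10^10) = 3.848×10^-6 m⁴
I_req = 3.848×10^6 mm⁴
Solid circle: I = πd⁴/64  ⇒  d = (64I/π)^(1/4) = (64×3.848×10^6/π)^(1/4) = 94.1 mm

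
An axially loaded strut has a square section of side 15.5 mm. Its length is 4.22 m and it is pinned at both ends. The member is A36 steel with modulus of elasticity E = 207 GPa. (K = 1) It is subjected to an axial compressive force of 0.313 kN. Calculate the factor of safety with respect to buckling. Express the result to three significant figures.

n ≈ 1.76

I = a⁴/12 = 15.5⁴/12 = 4.810×10^3 mm⁴
I = 4.810×10^3 mm⁴ = 4.810×10^-9 m⁴
Effective length L_e = K·L = 1 × 4.22 = 4.220 m
P_cr = π²EI / L_e² = π² × 207×10⁹ × 4.810×10^-9 / 4.220² = 551.8 N
Factor of safety n = P_cr / P = 0.55181 / 0.313 = 1.76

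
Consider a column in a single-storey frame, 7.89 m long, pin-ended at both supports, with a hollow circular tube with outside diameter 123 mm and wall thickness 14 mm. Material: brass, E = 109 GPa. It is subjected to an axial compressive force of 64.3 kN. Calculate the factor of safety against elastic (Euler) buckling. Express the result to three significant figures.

n ≈ 1.95

Inner diameter d_i = 123 − 2×14 = 95.00 mm
I = π(d_o⁴ − d_i⁴)/64 = π(123⁴ − 95.00⁴)/64 = 7.237×10^6 mm⁴
I = 7.237×10^6 mm⁴ = 7.237×10^-6 m⁴
Effective length L_e = K·L = 1 × 7.89 = 7.890 m
P_cr = π²EI / L_e² = π² × 109×10⁹ × 7.237×10^-6 / 7.890² = 1.251×10^5 N
Factor of safety n = P_cr / P = 125.07 / 64.3 = 1.95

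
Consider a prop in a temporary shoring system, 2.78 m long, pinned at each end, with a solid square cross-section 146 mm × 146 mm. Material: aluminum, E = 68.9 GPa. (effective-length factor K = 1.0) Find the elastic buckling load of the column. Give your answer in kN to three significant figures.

P_cr ≈ 3330 kN

I = a⁴/12 = 146⁴/12 = 3.786×10^7 mm⁴
I = 3.786×10^7 mm⁴ = 3.786×10^-5 m⁴
Effective length L_e = K·L = 1 × 2.78 = 2.780 m
P_cr = π²EI / L_e² = π² × 68.9×10⁹ × 3.786×10^-5 / 2.780² = 3.332×10^6 N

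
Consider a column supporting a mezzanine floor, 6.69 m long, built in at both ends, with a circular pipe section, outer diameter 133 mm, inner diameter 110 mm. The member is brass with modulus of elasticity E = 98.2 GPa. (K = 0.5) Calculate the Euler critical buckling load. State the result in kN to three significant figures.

P_cr ≈ 708 kN

d_o = 133 mm, d_i = 110 mm
I = π(d_o⁴ − d_i⁴)/64 = π(133⁴ − 110.0⁴)/64 = 8.173×10^6 mm⁴
I = 8.173×10^6 mm⁴ = 8.173×10^-6 m⁴
Effective length L_e = K·L = 0.5 × 6.69 = 3.345 m
P_cr = π²EI / L_e² = π² × 98.2×10⁹ × 8.173×10^-6 / 3.345² = 7.079×10^5 N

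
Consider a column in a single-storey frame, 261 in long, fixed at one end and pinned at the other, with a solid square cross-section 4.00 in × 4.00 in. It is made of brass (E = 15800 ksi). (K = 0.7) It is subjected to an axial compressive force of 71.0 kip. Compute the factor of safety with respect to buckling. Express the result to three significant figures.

I = a⁴/12 = 4.00⁴/12 = 21.33 in⁴
Effective length L_e = K·L = 0.7 × 261 = 182.7 in
P_cr = π²EI / L_e² = π² × 15800×10³ × 21.33 / 182.7² = 9.966×10^4 lb
Factor of safety n = P_cr / P = 99.664 / 71.0 = 1.40

n ≈ 1.40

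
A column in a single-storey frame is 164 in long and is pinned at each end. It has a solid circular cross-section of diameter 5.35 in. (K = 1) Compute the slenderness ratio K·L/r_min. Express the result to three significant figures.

For a solid circle r = d/4 = 5.35/4 = 1.338 in
L_e = K·L = 1 × 164 = 164.0 in
λ = L_e / r_min = 164.00 / 1.338 = 123

λ ≈ 123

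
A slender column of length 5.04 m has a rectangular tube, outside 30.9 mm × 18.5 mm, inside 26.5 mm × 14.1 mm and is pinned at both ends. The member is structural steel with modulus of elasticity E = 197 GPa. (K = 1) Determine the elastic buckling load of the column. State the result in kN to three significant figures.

P_cr ≈ 0.774 kN

Weak-axis I_min = (h_o·b_o³ − h_i·b_i³)/12 with b_o = 18.5, b_i = 14.10 mm (shorter outer/inner sides).
I_min = (30.9×18.5³ − 26.50×14.10³)/12 = 1.011×10^4 mm⁴
I = 1.011×10^4 mm⁴ = 1.011×10^-8 m⁴
Effective length L_e = K·L = 1 × 5.04 = 5.040 m
P_cr = π²EI / L_e² = π² × 197×10⁹ × 1.011×10^-8 / 5.040² = 774.1 N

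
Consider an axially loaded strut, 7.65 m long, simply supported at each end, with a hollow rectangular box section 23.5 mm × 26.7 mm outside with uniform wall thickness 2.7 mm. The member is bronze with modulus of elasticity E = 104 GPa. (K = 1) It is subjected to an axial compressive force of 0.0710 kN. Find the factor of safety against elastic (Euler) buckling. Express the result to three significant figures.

n ≈ 4.53

Inner dimensions: h_i = 26.7 − 2×2.7 = 21.30 mm, b_i = 23.5 − 2×2.7 = 18.10 mm
Weak-axis I_min = (h_o·b_o³ − h_i·b_i³)/12 with b_o = 23.5, b_i = 18.10 mm (shorter outer/inner sides).
I_min = (26.7×23.5³ − 21.30×18.10³)/12 = 1.835×10^4 mm⁴
I = 1.835×10^4 mm⁴ = 1.835×10^-8 m⁴
Effective length L_e = K·L = 1 × 7.65 = 7.650 m
P_cr = π²EI / L_e² = π² × 104×10⁹ × 1.835×10^-8 / 7.650² = 321.9 N
Factor of safety n = P_cr / P = 0.32185 / 0.0710 = 4.53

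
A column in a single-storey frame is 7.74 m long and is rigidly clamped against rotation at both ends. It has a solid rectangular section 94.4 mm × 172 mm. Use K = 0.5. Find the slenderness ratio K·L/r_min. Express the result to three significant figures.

For a rectangle r_min = b/√12 = 94.4/√12 = 27.25 mm
L_e = K·L = 0.5 × 7.74 m = 3.870 m = 3870.0 mm
λ = L_e / r_min = 3870.0 / 27.25 = 142

λ ≈ 142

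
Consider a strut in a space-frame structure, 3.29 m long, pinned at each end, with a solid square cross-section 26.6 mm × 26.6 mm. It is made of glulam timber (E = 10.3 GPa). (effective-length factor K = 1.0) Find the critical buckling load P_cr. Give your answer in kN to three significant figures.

I = a⁴/12 = 26.6⁴/12 = 4.172×10^4 mm⁴
I = 4.172×10^4 mm⁴ = 4.172×10^-8 m⁴
Effective length L_e = K·L = 1 × 3.29 = 3.290 m
P_cr = π²EI / L_e² = π² × 10.3×10⁹ × 4.172×10^-8 / 3.290² = 391.8 N

P_cr ≈ 0.392 kN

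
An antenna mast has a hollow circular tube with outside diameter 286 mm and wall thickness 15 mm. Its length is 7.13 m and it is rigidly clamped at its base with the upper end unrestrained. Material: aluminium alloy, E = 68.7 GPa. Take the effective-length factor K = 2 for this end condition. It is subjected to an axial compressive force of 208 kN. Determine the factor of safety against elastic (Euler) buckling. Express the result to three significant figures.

n ≈ 1.89

Inner diameter d_i = 286 − 2×15 = 256.0 mm
I = π(d_o⁴ − d_i⁴)/64 = π(286⁴ − 256.0⁴)/64 = 1.176×10^8 mm⁴
I = 1.176×10^8 mm⁴ = 1.176×10^-4 m⁴
Effective length L_e = K·L = 2 × 7.13 = 14.26 m
P_cr = π²EI / L_e² = π² × 68.7×10⁹ × 1.176×10^-4 / 14.26² = 3.921×10^5 N
Factor of safety n = P_cr / P = 392.11 / 208 = 1.89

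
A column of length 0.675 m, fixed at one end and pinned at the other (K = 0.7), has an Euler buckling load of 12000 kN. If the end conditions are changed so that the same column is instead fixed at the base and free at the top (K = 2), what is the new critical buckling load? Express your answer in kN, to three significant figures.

P_cr ≈ 1470 kN

P_cr ∝ 1/K², so P_cr,new = P_cr,old × (K_old/K_new)² = 12000 × (0.7/2)²
= 12000 × 0.1225 = 1470 kN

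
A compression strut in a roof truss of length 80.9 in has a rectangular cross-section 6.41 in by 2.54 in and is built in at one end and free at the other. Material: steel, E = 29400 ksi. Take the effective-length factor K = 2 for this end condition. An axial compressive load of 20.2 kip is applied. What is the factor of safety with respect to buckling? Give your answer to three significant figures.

Buckling occurs about the weak axis: I_min = h·b³/12 with b = 2.54 in (the shorter side).
I_min = 6.41×2.54³/12 = 8.753 in⁴
Effective length L_e = K·L = 2 × 80.9 = 161.8 in
P_cr = π²EI / L_e² = π² × 29400×10³ × 8.753 / 161.8² = 9.702×10^4 lb
Factor of safety n = P_cr / P = 97.021 / 20.2 = 4.80

n ≈ 4.80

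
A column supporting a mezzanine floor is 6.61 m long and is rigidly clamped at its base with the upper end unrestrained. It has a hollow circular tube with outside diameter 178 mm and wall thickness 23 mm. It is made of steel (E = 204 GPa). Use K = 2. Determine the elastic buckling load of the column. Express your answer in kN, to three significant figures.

P_cr ≈ 396 kN

Inner diameter d_i = 178 − 2×23 = 132.0 mm
I = π(d_o⁴ − d_i⁴)/64 = π(178⁴ − 132.0⁴)/64 = 3.437×10^7 mm⁴
I = 3.437×10^7 mm⁴ = 3.437×10^-5 m⁴
Effective length L_e = K·L = 2 × 6.61 = 13.22 m
P_cr = π²EI / L_e² = π² × 204×10⁹ × 3.437×10^-5 / 13.22² = 3.960×10^5 N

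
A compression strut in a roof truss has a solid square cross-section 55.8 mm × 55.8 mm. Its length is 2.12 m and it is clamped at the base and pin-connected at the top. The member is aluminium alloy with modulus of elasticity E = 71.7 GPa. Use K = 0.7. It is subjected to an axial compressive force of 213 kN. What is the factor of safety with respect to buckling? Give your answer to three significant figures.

I = a⁴/12 = 55.8⁴/12 = 8.079×10^5 mm⁴
I = 8.079×10^5 mm⁴ = 8.079×10^-7 m⁴
Effective length L_e = K·L = 0.7 × 2.12 = 1.484 m
P_cr = π²EI / L_e² = π² × 71.7×10⁹ × 8.079×10^-7 / 1.484² = 2.596×10^5 N
Factor of safety n = P_cr / P = 259.60 / 213 = 1.22

n ≈ 1.22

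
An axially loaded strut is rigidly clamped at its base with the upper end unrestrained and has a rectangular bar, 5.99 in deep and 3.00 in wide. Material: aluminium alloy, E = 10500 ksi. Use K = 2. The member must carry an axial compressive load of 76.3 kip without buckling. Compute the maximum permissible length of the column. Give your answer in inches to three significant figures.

Buckling occurs about the weak axis: I_min = h·b³/12 with b = 3.00 in (the shorter side).
I_min = 5.99×3.00³/12 = 13.48 in⁴
At the buckling limit P_cr = P = 7.630×10^4 lb
From P_cr = π²EI/(K·L)²:  L = (1/K)·√(π²EI/P_cr) = (1/2)·√(π²×1.05×10^7×13.48/7.630×10^4)
L = 67.6 in

L_max ≈ 67.6 in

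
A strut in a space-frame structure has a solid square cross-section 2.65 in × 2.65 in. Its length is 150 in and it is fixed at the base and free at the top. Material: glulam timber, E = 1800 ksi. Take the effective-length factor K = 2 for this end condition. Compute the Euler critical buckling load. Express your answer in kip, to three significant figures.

I = a⁴/12 = 2.65⁴/12 = 4.110 in⁴
Effective length L_e = K·L = 2 × 150 = 300.0 in
P_cr = π²EI / L_e² = π² × 1800×10³ × 4.110 / 300.0² = 811.2 lb

P_cr ≈ 0.811 kip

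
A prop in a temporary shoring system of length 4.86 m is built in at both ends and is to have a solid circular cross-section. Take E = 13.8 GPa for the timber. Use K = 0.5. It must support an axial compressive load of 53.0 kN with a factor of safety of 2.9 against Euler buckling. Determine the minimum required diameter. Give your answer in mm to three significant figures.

d ≈ 108 mm

Required P_cr = n·P = 2.9 × 53.0 = 153.7 kN
L_e = K·L = 0.5 × 4.86 = 2.430 m
Required I = P_cr·L_e²/(π²E) = 1.537×10^5 × 2.430² / (π² × 1.38×10^10) = 6.664×10^-6 m⁴
I_req = 6.664×10^6 mm⁴
Solid circle: I = πd⁴/64  ⇒  d = (64I/π)^(1/4) = (64×6.664×10^6/π)^(1/4) = 108 mm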